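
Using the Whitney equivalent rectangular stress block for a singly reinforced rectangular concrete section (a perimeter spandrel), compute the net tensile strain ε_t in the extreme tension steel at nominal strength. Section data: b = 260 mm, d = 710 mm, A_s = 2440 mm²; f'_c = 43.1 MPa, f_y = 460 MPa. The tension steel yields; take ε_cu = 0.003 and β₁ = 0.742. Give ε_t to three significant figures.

ε_t ≈ 0.0104

a = A_s f_y/(0.85 f'_c b) = 117.84 mm.
β₁ = 0.742, so c = a/β₁ = 117.84/0.742 = 158.81 mm.
From the linear strain diagram with ε_cu = 0.003: ε_t = 0.003 (d − c)/c = 0.003 × (710 − 158.81)/158.81 = 0.0104.
Since ε_t ≥ 0.005, the section is tension-controlled.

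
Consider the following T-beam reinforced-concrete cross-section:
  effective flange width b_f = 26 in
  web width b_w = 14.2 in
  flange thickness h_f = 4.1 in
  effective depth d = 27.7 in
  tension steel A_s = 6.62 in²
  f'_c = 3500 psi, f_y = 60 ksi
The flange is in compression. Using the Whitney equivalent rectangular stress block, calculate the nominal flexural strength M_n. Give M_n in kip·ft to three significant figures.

Tension: T = A_s f_y = 6.62 × 60 = 397.2 kips.
Try a within the flange: a = T/(0.85 f'_c b_f) = 397.2/(0.85 × 3.5 × 26) = 5.135 in.
a = 5.135 > h_f = 4.1 in: the block extends into the web. Split into flange-overhang and web parts.
C_f = 0.85 f'_c (b_f − b_w) h_f = 0.85 × 3.5 × (26 − 14.2) × 4.1 = 143.9 kips.
Remaining web compression depth: a_w = (T − C_f)/(0.85 f'_c b_w) = (397.2 − 143.9)/(0.85 × 3.5 × 14.2) = 5.996 in.
M_n = C_f(d − h_f/2) + (T − C_f)(d − a_w/2) = 143.9 × (27.7 − 2.05) + 253.3 × (27.7 − 2.998) = 3691.0 + 6257.0 = 9948.0 kip·in.
M_n = 9948.0/12 = 829.00 kip·ft.

M_n ≈ 829 kip·ft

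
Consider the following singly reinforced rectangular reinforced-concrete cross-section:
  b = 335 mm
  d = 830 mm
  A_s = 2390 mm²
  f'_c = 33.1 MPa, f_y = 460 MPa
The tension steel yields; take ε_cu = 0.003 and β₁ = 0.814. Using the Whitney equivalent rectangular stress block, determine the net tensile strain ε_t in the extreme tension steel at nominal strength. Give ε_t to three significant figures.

a = A_s f_y/(0.85 f'_c b) = 116.64 mm.
β₁ = 0.814, so c = a/β₁ = 116.64/0.814 = 143.29 mm.
From the linear strain diagram with ε_cu = 0.003: ε_t = 0.003 (d − c)/c = 0.003 × (830 − 143.29)/143.29 = 0.0144.
Since ε_t ≥ 0.005, the section is tension-controlled.

ε_t ≈ 0.0144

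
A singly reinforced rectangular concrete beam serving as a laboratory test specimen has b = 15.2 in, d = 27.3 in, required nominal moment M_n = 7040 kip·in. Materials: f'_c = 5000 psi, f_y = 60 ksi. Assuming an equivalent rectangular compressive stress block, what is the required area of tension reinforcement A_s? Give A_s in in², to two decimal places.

From M_n = 0.85 f'_c a b (d − a/2):
a = d − √(d² − 2M_n/(0.85 f'_c b)) = 27.3 − √(27.3² − 2 × 7040/(0.85 × 5 × 15.2)) = 4.336 in.
A_s = 0.85 f'_c a b / f_y = 0.85 × 5 × 4.336 × 15.2 / 60 = 4.668 in².

A_s ≈ 4.67 in²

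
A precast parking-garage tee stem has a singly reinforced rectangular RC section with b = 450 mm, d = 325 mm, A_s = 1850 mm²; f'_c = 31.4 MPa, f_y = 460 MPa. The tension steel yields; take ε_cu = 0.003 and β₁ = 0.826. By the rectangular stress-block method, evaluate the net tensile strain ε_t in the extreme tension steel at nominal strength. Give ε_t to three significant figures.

ε_t ≈ 0.00837

a = A_s f_y/(0.85 f'_c b) = 70.85 mm.
β₁ = 0.826, so c = a/β₁ = 70.85/0.826 = 85.77 mm.
From the linear strain diagram with ε_cu = 0.003: ε_t = 0.003 (d − c)/c = 0.003 × (325 − 85.77)/85.77 = 0.00837.
Since ε_t ≥ 0.005, the section is tension-controlled.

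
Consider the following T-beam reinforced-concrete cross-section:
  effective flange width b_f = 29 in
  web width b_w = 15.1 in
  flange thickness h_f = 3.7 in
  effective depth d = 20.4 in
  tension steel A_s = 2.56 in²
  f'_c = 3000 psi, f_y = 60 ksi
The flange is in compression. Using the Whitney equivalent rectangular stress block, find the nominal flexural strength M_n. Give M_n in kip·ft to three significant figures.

Tension: T = A_s f_y = 2.56 × 60 = 153.6 kips.
Try a within the flange: a = T/(0.85 f'_c b_f) = 153.6/(0.85 × 3 × 29) = 2.077 in.
Since a = 2.077 ≤ h_f = 3.7 in, the stress block lies entirely in the flange; analyse as a rectangular beam of width b_f.
M_n = T(d − a/2) = 153.6 × (20.4 − 1.0385) = 2973.9 kip·in.
M_n = 2973.9/12 = 247.83 kip·ft.

M_n ≈ 248 kip·ft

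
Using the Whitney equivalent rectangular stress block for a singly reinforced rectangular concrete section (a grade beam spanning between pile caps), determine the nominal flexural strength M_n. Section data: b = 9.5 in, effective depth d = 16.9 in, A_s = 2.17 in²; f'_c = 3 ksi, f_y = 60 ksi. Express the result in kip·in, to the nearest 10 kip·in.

T = A_s f_y = 2.17 × 60 = 130.2 kips.
a = T/(0.85 f'_c b) = 130.2/(0.85 × 3 × 9.5) = 5.375 in.
M_n = T(d − a/2) = 130.2 × (16.9 − 2.6875) = 1850.5 kip·in.

M_n ≈ 1850 kip·in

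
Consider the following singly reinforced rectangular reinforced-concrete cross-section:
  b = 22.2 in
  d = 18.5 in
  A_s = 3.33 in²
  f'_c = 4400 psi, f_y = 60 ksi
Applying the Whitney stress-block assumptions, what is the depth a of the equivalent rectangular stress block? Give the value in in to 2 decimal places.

a ≈ 2.41 in

T = A_s f_y = 3.33 × 60 = 199.8 kips.
a = T/(0.85 f'_c b) = 199.8/(0.85 × 4.4 × 22.2) = 2.41 in.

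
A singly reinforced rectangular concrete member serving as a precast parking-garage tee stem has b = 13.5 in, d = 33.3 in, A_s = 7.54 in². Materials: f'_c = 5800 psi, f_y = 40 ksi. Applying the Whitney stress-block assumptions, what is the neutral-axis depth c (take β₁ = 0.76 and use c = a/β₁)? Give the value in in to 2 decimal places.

c ≈ 5.96 in

T = A_s f_y = 7.54 × 40 = 301.6 kips.
a = T/(0.85 f'_c b) = 301.6/(0.85 × 5.8 × 13.5) = 4.5316 in.
With β₁ = 0.76, c = a/β₁ = 4.5316/0.76 = 5.96 in.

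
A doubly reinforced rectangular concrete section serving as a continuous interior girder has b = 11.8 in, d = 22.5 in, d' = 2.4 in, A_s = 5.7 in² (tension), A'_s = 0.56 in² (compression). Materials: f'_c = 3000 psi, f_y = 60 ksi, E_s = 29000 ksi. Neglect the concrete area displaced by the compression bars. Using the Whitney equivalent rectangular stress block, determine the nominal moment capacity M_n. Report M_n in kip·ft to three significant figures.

M_n ≈ 503 kip·ft

Assume both steels yield.
a = (A_s − A'_s) f_y/(0.85 f'_c b) = (5.7 − 0.56) × 60/(0.85 × 3 × 11.8) = 10.249 in.
c = a/β₁ = 10.249/0.85 = 12.058 in; ε'_s = 0.003(c − d')/c = 0.0024 ≥ ε_y = 0.0021, so the compression steel yields.
M_n = (A_s − A'_s) f_y (d − a/2) + A'_s f_y (d − d') = 308.4 × (22.5 − 5.1245) + 33.6 × (22.5 − 2.4) = 5358.6 + 675.4 = 6034.0 kip·in = 6034.0/12 = 502.83 kip·ft.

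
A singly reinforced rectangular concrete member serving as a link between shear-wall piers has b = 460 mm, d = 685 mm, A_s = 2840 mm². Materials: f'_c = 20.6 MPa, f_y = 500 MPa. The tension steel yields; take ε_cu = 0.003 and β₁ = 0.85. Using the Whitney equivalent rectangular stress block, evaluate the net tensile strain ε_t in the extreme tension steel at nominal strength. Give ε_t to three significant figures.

a = A_s f_y/(0.85 f'_c b) = 176.30 mm.
β₁ = 0.85, so c = a/β₁ = 176.30/0.85 = 207.41 mm.
From the linear strain diagram with ε_cu = 0.003: ε_t = 0.003 (d − c)/c = 0.003 × (685 − 207.41)/207.41 = 0.00691.
Since ε_t ≥ 0.005, the section is tension-controlled.

ε_t ≈ 0.00691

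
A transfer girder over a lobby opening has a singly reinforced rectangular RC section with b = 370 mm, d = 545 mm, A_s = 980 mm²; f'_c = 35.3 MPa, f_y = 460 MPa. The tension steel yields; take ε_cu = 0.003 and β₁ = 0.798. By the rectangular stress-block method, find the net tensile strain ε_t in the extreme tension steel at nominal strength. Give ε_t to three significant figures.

ε_t ≈ 0.0291

a = A_s f_y/(0.85 f'_c b) = 40.61 mm.
β₁ = 0.798, so c = a/β₁ = 40.61/0.798 = 50.89 mm.
From the linear strain diagram with ε_cu = 0.003: ε_t = 0.003 (d − c)/c = 0.003 × (545 − 50.89)/50.89 = 0.0291.
Since ε_t ≥ 0.005, the section is tension-controlled.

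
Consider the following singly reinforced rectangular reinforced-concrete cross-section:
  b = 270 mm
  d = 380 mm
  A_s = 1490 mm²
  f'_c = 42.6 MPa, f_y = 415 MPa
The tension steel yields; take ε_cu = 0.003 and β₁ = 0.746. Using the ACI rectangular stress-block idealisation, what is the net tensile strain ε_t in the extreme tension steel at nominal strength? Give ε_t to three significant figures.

a = A_s f_y/(0.85 f'_c b) = 63.25 mm.
β₁ = 0.746, so c = a/β₁ = 63.25/0.746 = 84.79 mm.
From the linear strain diagram with ε_cu = 0.003: ε_t = 0.003 (d − c)/c = 0.003 × (380 − 84.79)/84.79 = 0.0104.
Since ε_t ≥ 0.005, the section is tension-controlled.

ε_t ≈ 0.0104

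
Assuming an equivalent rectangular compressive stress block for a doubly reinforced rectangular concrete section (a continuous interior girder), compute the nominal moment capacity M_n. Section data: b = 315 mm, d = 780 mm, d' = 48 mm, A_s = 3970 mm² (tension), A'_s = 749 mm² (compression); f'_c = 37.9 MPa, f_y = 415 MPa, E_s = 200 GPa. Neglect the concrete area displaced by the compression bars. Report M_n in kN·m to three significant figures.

Assume both tension and compression steel yield.
Net tension couple steel: A_s − A'_s = 3221 mm².
a = (A_s − A'_s) f_y / (0.85 f'_c b) = 1336715/(0.85 × 37.9 × 315) = 131.73 mm.
c = a/β₁ = 131.73/0.779 = 169.10 mm; ε'_s = 0.003(c − d')/c = 0.0021 ≥ f_y/E_s = 0.0021, so compression steel does yield.
M_n = (A_s − A'_s) f_y (d − a/2) + A'_s f_y (d − d') = [1336715 × (780 − 65.865) + 310835 × (780 − 48)] × 10⁻⁶ = 954.59 + 227.53 = 1182.12 kN·m.

M_n ≈ 1180 kN·m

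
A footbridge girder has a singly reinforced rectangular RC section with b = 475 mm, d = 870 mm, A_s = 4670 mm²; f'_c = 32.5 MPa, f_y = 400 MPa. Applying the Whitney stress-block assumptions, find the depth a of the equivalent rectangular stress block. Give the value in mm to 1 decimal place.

a ≈ 142.4 mm

T = A_s f_y = 4670 × 400 = 1868000 N = 1868 kN.
Setting C = 0.85 f'_c a b equal to T: a = 1868000/(0.85 × 32.5 × 475) = 142.4 mm.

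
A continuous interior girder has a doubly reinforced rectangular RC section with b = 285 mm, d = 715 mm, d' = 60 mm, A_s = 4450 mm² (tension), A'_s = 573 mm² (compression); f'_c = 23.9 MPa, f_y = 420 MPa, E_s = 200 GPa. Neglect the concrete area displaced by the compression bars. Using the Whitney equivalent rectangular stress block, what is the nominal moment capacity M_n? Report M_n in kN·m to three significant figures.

Assume both tension and compression steel yield.
Net tension couple steel: A_s − A'_s = 3877 mm².
a = (A_s − A'_s) f_y / (0.85 f'_c b) = 1628340/(0.85 × 23.9 × 285) = 281.24 mm.
c = a/β₁ = 281.24/0.85 = 330.87 mm; ε'_s = 0.003(c − d')/c = 0.0025 ≥ f_y/E_s = 0.0021, so compression steel does yield.
M_n = (A_s − A'_s) f_y (d − a/2) + A'_s f_y (d − d') = [1628340 × (715 − 140.62) + 240660 × (715 − 60)] × 10⁻⁶ = 935.29 + 157.63 = 1092.92 kN·m.

M_n ≈ 1090 kN·m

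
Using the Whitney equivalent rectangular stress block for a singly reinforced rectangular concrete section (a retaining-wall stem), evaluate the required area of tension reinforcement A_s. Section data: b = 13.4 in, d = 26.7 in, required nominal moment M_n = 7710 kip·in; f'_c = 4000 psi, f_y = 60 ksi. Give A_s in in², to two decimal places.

A_s ≈ 5.58 in²

From M_n = 0.85 f'_c a b (d − a/2):
a = d − √(d² − 2M_n/(0.85 f'_c b)) = 26.7 − √(26.7² − 2 × 7710/(0.85 × 4 × 13.4)) = 7.350 in.
A_s = 0.85 f'_c a b / f_y = 0.85 × 4 × 7.350 × 13.4 / 60 = 5.581 in².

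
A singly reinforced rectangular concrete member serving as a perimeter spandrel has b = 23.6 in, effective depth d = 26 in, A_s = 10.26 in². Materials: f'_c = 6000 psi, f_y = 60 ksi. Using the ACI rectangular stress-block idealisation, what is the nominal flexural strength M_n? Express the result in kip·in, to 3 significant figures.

T = A_s f_y = 10.26 × 60 = 615.6 kips.
a = T/(0.85 f'_c b) = 615.6/(0.85 × 6 × 23.6) = 5.115 in.
M_n = T(d − a/2) = 615.6 × (26 − 2.5575) = 14431.2 kip·in.

M_n ≈ 14400 kip·in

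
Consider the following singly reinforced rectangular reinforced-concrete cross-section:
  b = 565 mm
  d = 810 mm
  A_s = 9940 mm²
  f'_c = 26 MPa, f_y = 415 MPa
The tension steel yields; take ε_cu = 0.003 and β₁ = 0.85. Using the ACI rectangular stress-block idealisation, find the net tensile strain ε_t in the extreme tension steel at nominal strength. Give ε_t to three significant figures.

ε_t ≈ 0.00325

a = A_s f_y/(0.85 f'_c b) = 330.36 mm.
β₁ = 0.85, so c = a/β₁ = 330.36/0.85 = 388.66 mm.
From the linear strain diagram with ε_cu = 0.003: ε_t = 0.003 (d − c)/c = 0.003 × (810 − 388.66)/388.66 = 0.00325.
ε_t < 0.004 — the section is over-reinforced for flexure under ACI limits.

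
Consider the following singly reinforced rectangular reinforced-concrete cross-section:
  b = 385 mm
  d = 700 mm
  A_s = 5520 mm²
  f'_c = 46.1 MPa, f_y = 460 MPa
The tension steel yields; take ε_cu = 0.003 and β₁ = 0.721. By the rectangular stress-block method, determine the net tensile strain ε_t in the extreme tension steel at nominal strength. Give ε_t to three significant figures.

ε_t ≈ 0.00600

a = A_s f_y/(0.85 f'_c b) = 168.31 mm.
β₁ = 0.721, so c = a/β₁ = 168.31/0.721 = 233.44 mm.
From the linear strain diagram with ε_cu = 0.003: ε_t = 0.003 (d − c)/c = 0.003 × (700 − 233.44)/233.44 = 0.00600.
Since ε_t ≥ 0.005, the section is tension-controlled.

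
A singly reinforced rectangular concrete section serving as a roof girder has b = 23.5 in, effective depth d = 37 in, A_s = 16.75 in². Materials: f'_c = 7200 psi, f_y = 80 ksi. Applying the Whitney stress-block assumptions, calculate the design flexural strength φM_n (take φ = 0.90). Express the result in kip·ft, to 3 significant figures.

T = A_s f_y = 16.75 × 80 = 1340 kips.
a = T/(0.85 f'_c b) = 1340/(0.85 × 7.2 × 23.5) = 9.317 in.
M_n = T(d − a/2) = 1340 × (37 − 4.6585) = 43337.6 kip·in = 43337.6/12 = 3611.47 kip·ft.
φM_n = 0.90 × 3611.47 = 3250.32 kip·ft.

φM_n ≈ 3250 kip·ft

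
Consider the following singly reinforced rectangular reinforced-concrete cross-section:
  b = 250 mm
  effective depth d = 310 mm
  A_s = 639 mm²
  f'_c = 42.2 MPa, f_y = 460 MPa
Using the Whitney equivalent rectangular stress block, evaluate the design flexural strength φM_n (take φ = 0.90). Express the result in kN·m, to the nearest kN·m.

φM_n ≈ 78 kN·m

T = A_s f_y = 639 × 460 = 293940 N = 293.94 kN.
From C = T: a = T/(0.85 f'_c b) = 293940/(0.85 × 42.2 × 250) = 32.78 mm.
M_n = T(d − a/2) = 293.94 kN × (310 − 16.39) mm = 86.30 kN·m.
φM_n = 0.90 × 86.30 = 77.67 kN·m.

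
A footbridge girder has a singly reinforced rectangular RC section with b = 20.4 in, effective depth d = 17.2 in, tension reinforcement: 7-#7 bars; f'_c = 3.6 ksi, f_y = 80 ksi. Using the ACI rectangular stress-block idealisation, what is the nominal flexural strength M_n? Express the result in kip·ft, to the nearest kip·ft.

M_n ≈ 406 kip·ft

A_s = 7 × 0.6 = 4.2 in².
T = A_s f_y = 4.2 × 80 = 336 kips.
a = T/(0.85 f'_c b) = 336/(0.85 × 3.6 × 20.4) = 5.383 in.
M_n = T(d − a/2) = 336 × (17.2 − 2.6915) = 4874.9 kip·in = 4874.9/12 = 406.24 kip·ft.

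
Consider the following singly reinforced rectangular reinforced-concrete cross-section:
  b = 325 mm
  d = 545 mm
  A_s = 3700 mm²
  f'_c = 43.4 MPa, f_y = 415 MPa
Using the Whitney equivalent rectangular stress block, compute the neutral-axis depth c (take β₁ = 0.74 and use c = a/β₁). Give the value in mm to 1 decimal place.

T = A_s f_y = 3700 × 415 = 1535500 N = 1535.5 kN.
Setting C = 0.85 f'_c a b equal to T: a = 1535500/(0.85 × 43.4 × 325) = 128.073 mm.
With β₁ = 0.74, c = a/β₁ = 128.073/0.74 = 173.1 mm.

c ≈ 173.1 mm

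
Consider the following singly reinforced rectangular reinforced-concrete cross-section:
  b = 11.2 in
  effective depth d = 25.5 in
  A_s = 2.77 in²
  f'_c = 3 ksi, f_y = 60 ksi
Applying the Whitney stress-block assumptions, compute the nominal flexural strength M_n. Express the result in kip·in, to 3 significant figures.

T = A_s f_y = 2.77 × 60 = 166.2 kips.
a = T/(0.85 f'_c b) = 166.2/(0.85 × 3 × 11.2) = 5.819 in.
M_n = T(d − a/2) = 166.2 × (25.5 − 2.9095) = 3754.5 kip·in.

M_n ≈ 3750 kip·in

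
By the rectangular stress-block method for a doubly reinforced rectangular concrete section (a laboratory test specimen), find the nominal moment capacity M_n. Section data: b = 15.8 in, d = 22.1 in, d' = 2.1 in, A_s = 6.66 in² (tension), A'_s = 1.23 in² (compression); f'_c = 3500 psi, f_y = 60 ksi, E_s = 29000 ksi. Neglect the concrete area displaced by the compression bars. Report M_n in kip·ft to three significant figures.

M_n ≈ 629 kip·ft

Assume both steels yield.
a = (A_s − A'_s) f_y/(0.85 f'_c b) = (6.66 − 1.23) × 60/(0.85 × 3.5 × 15.8) = 6.931 in.
c = a/β₁ = 6.931/0.85 = 8.154 in; ε'_s = 0.003(c − d')/c = 0.0022 ≥ ε_y = 0.0021, so the compression steel yields.
M_n = (A_s − A'_s) f_y (d − a/2) + A'_s f_y (d − d') = 325.8 × (22.1 − 3.4655) + 73.8 × (22.1 − 2.1) = 6071.1 + 1476.0 = 7547.1 kip·in = 7547.1/12 = 628.93 kip·ft.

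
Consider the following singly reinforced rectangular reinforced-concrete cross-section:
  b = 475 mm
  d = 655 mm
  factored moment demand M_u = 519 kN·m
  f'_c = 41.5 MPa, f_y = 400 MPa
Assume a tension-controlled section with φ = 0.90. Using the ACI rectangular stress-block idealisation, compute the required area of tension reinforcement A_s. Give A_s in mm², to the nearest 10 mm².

M_n = M_u/φ = 519/0.90 = 576.667 kN·m.
With M_n = 0.85 f'_c a b (d − a/2), solve the quadratic for a:
a = d − √(d² − 2M_n/(0.85 f'_c b)) = 655 − √(655² − 2 × 576.667×10⁶/(0.85 × 41.5 × 475)) = 54.84 mm.
A_s = 0.85 f'_c a b / f_y = 0.85 × 41.5 × 54.84 × 475 / 400 = 2297.2 mm².

A_s ≈ 2300 mm²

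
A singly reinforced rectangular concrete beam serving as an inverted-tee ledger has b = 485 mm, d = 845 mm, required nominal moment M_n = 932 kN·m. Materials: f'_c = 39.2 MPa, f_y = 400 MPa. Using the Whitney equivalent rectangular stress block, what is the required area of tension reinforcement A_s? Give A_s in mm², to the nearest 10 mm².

With M_n = 0.85 f'_c a b (d − a/2), solve the quadratic for a:
a = d − √(d² − 2M_n/(0.85 f'_c b)) = 845 − √(845² − 2 × 932×10⁶/(0.85 × 39.2 × 485)) = 71.26 mm.
A_s = 0.85 f'_c a b / f_y = 0.85 × 39.2 × 71.26 × 485 / 400 = 2878.9 mm².

A_s ≈ 2880 mm²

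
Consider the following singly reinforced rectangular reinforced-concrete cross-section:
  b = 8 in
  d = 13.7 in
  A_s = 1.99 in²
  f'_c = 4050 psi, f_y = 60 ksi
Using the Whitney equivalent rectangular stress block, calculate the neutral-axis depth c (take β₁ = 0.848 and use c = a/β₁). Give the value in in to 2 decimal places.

T = A_s f_y = 1.99 × 60 = 119.4 kips.
a = T/(0.85 f'_c b) = 119.4/(0.85 × 4.05 × 8) = 4.3355 in.
With β₁ = 0.848, c = a/β₁ = 4.3355/0.848 = 5.11 in.

c ≈ 5.11 in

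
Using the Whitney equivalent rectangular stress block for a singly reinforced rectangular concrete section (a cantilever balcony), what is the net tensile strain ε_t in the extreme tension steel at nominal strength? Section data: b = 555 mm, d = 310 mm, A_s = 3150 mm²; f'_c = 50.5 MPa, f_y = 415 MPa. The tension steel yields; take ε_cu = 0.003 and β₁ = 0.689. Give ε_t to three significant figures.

ε_t ≈ 0.00868

a = A_s f_y/(0.85 f'_c b) = 54.87 mm.
β₁ = 0.689, so c = a/β₁ = 54.87/0.689 = 79.64 mm.
From the linear strain diagram with ε_cu = 0.003: ε_t = 0.003 (d − c)/c = 0.003 × (310 − 79.64)/79.64 = 0.00868.
Since ε_t ≥ 0.005, the section is tension-controlled.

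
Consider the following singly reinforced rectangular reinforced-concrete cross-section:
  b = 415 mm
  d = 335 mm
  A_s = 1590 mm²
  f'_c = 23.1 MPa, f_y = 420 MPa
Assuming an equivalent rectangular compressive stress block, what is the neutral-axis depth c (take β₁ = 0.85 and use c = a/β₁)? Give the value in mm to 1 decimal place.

c ≈ 96.4 mm

T = A_s f_y = 1590 × 420 = 667800 N = 667.8 kN.
Setting C = 0.85 f'_c a b equal to T: a = 667800/(0.85 × 23.1 × 415) = 81.953 mm.
With β₁ = 0.85, c = a/β₁ = 81.953/0.85 = 96.4 mm.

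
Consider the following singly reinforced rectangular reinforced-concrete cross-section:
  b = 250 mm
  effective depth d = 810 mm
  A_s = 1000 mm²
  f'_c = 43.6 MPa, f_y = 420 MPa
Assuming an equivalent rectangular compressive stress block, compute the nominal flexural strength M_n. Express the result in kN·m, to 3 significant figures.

T = A_s f_y = 1000 × 420 = 420000 N = 420 kN.
From C = T: a = T/(0.85 f'_c b) = 420000/(0.85 × 43.6 × 250) = 45.33 mm.
M_n = T(d − a/2) = 420 kN × (810 − 22.665) mm = 330.68 kN·m.

M_n ≈ 331 kN·m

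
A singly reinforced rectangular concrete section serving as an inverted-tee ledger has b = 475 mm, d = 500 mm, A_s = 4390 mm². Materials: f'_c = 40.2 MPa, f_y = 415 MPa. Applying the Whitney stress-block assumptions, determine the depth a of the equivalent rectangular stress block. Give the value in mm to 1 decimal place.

a ≈ 112.2 mm

T = A_s f_y = 4390 × 415 = 1821850 N = 1821.85 kN.
Setting C = 0.85 f'_c a b equal to T: a = 1821850/(0.85 × 40.2 × 475) = 112.2 mm.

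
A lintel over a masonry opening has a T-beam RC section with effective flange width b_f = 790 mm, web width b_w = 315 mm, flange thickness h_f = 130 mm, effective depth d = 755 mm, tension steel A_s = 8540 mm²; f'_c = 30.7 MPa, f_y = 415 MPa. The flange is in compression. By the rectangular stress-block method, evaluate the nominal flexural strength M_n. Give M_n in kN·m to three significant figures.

Tension: T = A_s f_y = 8540 × 415 = 3544100 N.
Try a within the flange: a = T/(0.85 f'_c b_f) = 3544100/(0.85 × 30.7 × 790) = 171.92 mm.
a = 171.92 > h_f = 130 mm: the block extends into the web. Split into flange-overhang and web parts.
C_f = 0.85 f'_c (b_f − b_w) h_f = 0.85 × 30.7 × (790 − 315) × 130 = 1611366 N.
Remaining web compression depth: a_w = (T − C_f)/(0.85 f'_c b_w) = (3544100 − 1611366)/(0.85 × 30.7 × 315) = 235.13 mm.
M_n = C_f(d − h_f/2) + (T − C_f)(d − a_w/2) = 1611366 × (755 − 65) + 1932734 × (755 − 117.565) = 1111.84 + 1231.99 = 2343.83 × 10⁶ N·mm.
M_n = 2343.83 kN·m.

M_n ≈ 2340 kN·m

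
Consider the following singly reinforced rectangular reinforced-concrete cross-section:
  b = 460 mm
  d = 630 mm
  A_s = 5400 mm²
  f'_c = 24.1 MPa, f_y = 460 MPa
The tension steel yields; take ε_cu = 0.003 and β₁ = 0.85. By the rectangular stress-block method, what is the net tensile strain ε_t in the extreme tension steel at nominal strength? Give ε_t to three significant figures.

a = A_s f_y/(0.85 f'_c b) = 263.61 mm.
β₁ = 0.85, so c = a/β₁ = 263.61/0.85 = 310.13 mm.
From the linear strain diagram with ε_cu = 0.003: ε_t = 0.003 (d − c)/c = 0.003 × (630 − 310.13)/310.13 = 0.00309.
ε_t < 0.004 — the section is over-reinforced for flexure under ACI limits.

ε_t ≈ 0.00309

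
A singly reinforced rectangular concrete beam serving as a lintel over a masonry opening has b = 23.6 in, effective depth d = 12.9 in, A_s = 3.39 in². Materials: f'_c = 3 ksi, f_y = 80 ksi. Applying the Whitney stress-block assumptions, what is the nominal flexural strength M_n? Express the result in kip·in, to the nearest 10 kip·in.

M_n ≈ 2890 kip·in

T = A_s f_y = 3.39 × 80 = 271.2 kips.
a = T/(0.85 f'_c b) = 271.2/(0.85 × 3 × 23.6) = 4.506 in.
M_n = T(d − a/2) = 271.2 × (12.9 − 2.253) = 2887.5 kip·in.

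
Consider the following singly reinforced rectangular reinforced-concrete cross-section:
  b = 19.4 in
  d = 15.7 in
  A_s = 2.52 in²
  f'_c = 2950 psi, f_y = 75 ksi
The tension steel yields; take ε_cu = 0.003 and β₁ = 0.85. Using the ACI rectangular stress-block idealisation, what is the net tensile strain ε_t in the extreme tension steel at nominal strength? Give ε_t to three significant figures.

a = A_s f_y/(0.85 f'_c b) = 3.885 in.
β₁ = 0.85, so c = a/β₁ = 3.885/0.85 = 4.571 in.
From the linear strain diagram with ε_cu = 0.003: ε_t = 0.003 (d − c)/c = 0.003 × (15.7 − 4.571)/4.571 = 0.00730.
Since ε_t ≥ 0.005, the section is tension-controlled.

ε_t ≈ 0.00730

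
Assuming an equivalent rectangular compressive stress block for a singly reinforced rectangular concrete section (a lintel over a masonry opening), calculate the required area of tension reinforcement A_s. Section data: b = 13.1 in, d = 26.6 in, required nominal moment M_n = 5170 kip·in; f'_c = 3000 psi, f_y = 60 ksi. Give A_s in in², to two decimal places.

From M_n = 0.85 f'_c a b (d − a/2):
a = d − √(d² − 2M_n/(0.85 f'_c b)) = 26.6 − √(26.6² − 2 × 5170/(0.85 × 3 × 13.1)) = 6.649 in.
A_s = 0.85 f'_c a b / f_y = 0.85 × 3 × 6.649 × 13.1 / 60 = 3.702 in².

A_s ≈ 3.70 in²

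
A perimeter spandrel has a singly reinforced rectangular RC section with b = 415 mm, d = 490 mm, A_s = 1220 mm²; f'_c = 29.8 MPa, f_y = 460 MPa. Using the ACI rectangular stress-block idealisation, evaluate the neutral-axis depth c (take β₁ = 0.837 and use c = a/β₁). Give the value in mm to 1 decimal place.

T = A_s f_y = 1220 × 460 = 561200 N = 561.2 kN.
Setting C = 0.85 f'_c a b equal to T: a = 561200/(0.85 × 29.8 × 415) = 53.387 mm.
With β₁ = 0.837, c = a/β₁ = 53.387/0.837 = 63.8 mm.

c ≈ 63.8 mm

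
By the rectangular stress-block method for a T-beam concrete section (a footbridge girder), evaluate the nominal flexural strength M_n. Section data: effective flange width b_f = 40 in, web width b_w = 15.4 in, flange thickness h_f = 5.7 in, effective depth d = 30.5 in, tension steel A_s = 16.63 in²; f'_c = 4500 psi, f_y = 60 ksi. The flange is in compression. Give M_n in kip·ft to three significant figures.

Tension: T = A_s f_y = 16.63 × 60 = 997.8 kips.
Try a within the flange: a = T/(0.85 f'_c b_f) = 997.8/(0.85 × 4.5 × 40) = 6.522 in.
a = 6.522 > h_f = 5.7 in: the block extends into the web. Split into flange-overhang and web parts.
C_f = 0.85 f'_c (b_f − b_w) h_f = 0.85 × 4.5 × (40 − 15.4) × 5.7 = 536.3 kips.
Remaining web compression depth: a_w = (T − C_f)/(0.85 f'_c b_w) = (997.8 − 536.3)/(0.85 × 4.5 × 15.4) = 7.835 in.
M_n = C_f(d − h_f/2) + (T − C_f)(d − a_w/2) = 536.3 × (30.5 − 2.85) + 461.5 × (30.5 − 3.9175) = 14828.7 + 12267.8 = 27096.5 kip·in.
M_n = 27096.5/12 = 2258.04 kip·ft.

M_n ≈ 2260 kip·ft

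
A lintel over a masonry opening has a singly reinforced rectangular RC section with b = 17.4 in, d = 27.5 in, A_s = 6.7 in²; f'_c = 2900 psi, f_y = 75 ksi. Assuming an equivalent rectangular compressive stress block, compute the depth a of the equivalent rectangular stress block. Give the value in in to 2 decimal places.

T = A_s f_y = 6.7 × 75 = 502.5 kips.
a = T/(0.85 f'_c b) = 502.5/(0.85 × 2.9 × 17.4) = 11.72 in.

a ≈ 11.72 in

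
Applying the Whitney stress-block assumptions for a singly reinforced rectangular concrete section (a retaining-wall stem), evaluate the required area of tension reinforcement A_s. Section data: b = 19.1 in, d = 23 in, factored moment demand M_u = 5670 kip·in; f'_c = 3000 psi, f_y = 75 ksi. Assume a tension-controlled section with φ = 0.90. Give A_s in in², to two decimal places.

A_s ≈ 4.26 in²

M_n = M_u/φ = 5670/0.90 = 6300 kip·in.
From M_n = 0.85 f'_c a b (d − a/2):
a = d − √(d² − 2M_n/(0.85 f'_c b)) = 23 − √(23² − 2 × 6300/(0.85 × 3 × 19.1)) = 6.559 in.
A_s = 0.85 f'_c a b / f_y = 0.85 × 3 × 6.559 × 19.1 / 75 = 4.259 in².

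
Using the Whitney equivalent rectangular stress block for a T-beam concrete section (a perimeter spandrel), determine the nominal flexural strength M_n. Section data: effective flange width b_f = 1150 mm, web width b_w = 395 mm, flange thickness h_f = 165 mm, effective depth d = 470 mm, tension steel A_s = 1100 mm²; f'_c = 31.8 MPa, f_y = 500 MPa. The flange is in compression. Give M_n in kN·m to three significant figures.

Tension: T = A_s f_y = 1100 × 500 = 550000 N.
Try a within the flange: a = T/(0.85 f'_c b_f) = 550000/(0.85 × 31.8 × 1150) = 17.69 mm.
Since a = 17.69 ≤ h_f = 165 mm, the stress block lies entirely in the flange; analyse as a rectangular beam of width b_f.
M_n = T(d − a/2) = 550000 × (470 − 8.845) = 253.64 × 10⁶ N·mm.
M_n = 253.64 kN·m.

M_n ≈ 254 kN·m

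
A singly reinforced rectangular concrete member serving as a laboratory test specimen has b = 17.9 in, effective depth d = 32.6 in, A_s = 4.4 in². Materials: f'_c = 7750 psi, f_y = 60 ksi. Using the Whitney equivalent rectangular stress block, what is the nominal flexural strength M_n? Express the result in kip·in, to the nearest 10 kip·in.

T = A_s f_y = 4.4 × 60 = 264 kips.
a = T/(0.85 f'_c b) = 264/(0.85 × 7.75 × 17.9) = 2.239 in.
M_n = T(d − a/2) = 264 × (32.6 − 1.1195) = 8310.9 kip·in.

M_n ≈ 8310 kip·in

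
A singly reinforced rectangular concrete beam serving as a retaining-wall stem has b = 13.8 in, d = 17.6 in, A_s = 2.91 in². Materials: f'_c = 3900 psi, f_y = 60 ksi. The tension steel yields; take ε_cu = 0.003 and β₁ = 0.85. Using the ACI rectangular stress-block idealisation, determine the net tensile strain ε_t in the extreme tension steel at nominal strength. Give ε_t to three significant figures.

a = A_s f_y/(0.85 f'_c b) = 3.817 in.
β₁ = 0.85, so c = a/β₁ = 3.817/0.85 = 4.491 in.
From the linear strain diagram with ε_cu = 0.003: ε_t = 0.003 (d − c)/c = 0.003 × (17.6 − 4.491)/4.491 = 0.00876.
Since ε_t ≥ 0.005, the section is tension-controlled.

ε_t ≈ 0.00876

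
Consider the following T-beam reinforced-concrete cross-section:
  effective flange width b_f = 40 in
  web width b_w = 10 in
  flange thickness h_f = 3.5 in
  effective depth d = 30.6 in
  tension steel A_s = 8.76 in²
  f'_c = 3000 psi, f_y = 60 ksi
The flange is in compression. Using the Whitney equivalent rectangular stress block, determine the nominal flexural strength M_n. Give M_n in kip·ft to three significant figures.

M_n ≈ 1190 kip·ft

Tension: T = A_s f_y = 8.76 × 60 = 525.6 kips.
Try a within the flange: a = T/(0.85 f'_c b_f) = 525.6/(0.85 × 3 × 40) = 5.153 in.
a = 5.153 > h_f = 3.5 in: the block extends into the web. Split into flange-overhang and web parts.
C_f = 0.85 f'_c (b_f − b_w) h_f = 0.85 × 3 × (40 − 10) × 3.5 = 267.8 kips.
Remaining web compression depth: a_w = (T − C_f)/(0.85 f'_c b_w) = (525.6 − 267.8)/(0.85 × 3 × 10) = 10.110 in.
M_n = C_f(d − h_f/2) + (T − C_f)(d − a_w/2) = 267.8 × (30.6 − 1.75) + 257.8 × (30.6 − 5.055) = 7726.0 + 6585.5 = 14311.5 kip·in.
M_n = 14311.5/12 = 1192.63 kip·ft.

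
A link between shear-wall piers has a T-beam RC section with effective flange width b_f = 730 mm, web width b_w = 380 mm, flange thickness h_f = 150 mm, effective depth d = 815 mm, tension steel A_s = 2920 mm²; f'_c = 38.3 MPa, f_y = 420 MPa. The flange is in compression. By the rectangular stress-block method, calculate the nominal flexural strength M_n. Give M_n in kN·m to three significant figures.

M_n ≈ 968 kN·m

Tension: T = A_s f_y = 2920 × 420 = 1226400 N.
Try a within the flange: a = T/(0.85 f'_c b_f) = 1226400/(0.85 × 38.3 × 730) = 51.60 mm.
Since a = 51.60 ≤ h_f = 150 mm, the stress block lies entirely in the flange; analyse as a rectangular beam of width b_f.
M_n = T(d − a/2) = 1226400 × (815 − 25.8) = 967.87 × 10⁶ N·mm.
M_n = 967.87 kN·m.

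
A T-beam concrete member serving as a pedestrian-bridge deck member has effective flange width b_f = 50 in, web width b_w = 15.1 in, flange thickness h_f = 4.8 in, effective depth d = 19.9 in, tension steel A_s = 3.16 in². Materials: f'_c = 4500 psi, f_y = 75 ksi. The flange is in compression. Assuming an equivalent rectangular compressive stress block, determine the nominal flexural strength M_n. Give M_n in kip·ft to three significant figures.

M_n ≈ 381 kip·ft

Tension: T = A_s f_y = 3.16 × 75 = 237 kips.
Try a within the flange: a = T/(0.85 f'_c b_f) = 237/(0.85 × 4.5 × 50) = 1.239 in.
Since a = 1.239 ≤ h_f = 4.8 in, the stress block lies entirely in the flange; analyse as a rectangular beam of width b_f.
M_n = T(d − a/2) = 237 × (19.9 − 0.6195) = 4569.5 kip·in.
M_n = 4569.5/12 = 380.79 kip·ft.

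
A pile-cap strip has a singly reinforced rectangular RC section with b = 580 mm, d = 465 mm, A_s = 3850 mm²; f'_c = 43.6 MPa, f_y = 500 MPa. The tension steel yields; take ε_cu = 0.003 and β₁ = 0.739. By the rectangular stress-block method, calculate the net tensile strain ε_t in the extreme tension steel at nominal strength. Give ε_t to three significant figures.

ε_t ≈ 0.00851

a = A_s f_y/(0.85 f'_c b) = 89.56 mm.
β₁ = 0.739, so c = a/β₁ = 89.56/0.739 = 121.19 mm.
From the linear strain diagram with ε_cu = 0.003: ε_t = 0.003 (d − c)/c = 0.003 × (465 − 121.19)/121.19 = 0.00851.
Since ε_t ≥ 0.005, the section is tension-controlled.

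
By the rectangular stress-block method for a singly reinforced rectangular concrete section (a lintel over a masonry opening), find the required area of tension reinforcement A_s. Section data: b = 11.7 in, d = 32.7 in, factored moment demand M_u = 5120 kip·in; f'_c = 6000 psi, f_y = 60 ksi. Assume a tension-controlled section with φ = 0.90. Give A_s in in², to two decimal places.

A_s ≈ 3.04 in²

M_n = M_u/φ = 5120/0.90 = 5688.89 kip·in.
From M_n = 0.85 f'_c a b (d − a/2):
a = d − √(d² − 2M_n/(0.85 f'_c b)) = 32.7 − √(32.7² − 2 × 5688.89/(0.85 × 6 × 11.7)) = 3.059 in.
A_s = 0.85 f'_c a b / f_y = 0.85 × 6 × 3.059 × 11.7 / 60 = 3.042 in².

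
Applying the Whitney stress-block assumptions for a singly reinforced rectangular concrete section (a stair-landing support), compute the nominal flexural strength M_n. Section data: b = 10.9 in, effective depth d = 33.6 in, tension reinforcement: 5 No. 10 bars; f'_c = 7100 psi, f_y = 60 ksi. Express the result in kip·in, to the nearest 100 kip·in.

A_s = 5 × 1.27 = 6.35 in².
T = A_s f_y = 6.35 × 60 = 381 kips.
a = T/(0.85 f'_c b) = 381/(0.85 × 7.1 × 10.9) = 5.792 in.
M_n = T(d − a/2) = 381 × (33.6 − 2.896) = 11698.2 kip·in.

M_n ≈ 11700 kip·in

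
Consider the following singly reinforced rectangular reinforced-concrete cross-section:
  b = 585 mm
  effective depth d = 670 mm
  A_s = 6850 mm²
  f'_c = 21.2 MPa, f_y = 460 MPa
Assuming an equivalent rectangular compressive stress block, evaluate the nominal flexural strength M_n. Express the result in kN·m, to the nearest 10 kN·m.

M_n ≈ 1640 kN·m

T = A_s f_y = 6850 × 460 = 3151000 N = 3151 kN.
From C = T: a = T/(0.85 f'_c b) = 3151000/(0.85 × 21.2 × 585) = 298.91 mm.
M_n = T(d − a/2) = 3151 kN × (670 − 149.455) mm = 1640.24 kN·m.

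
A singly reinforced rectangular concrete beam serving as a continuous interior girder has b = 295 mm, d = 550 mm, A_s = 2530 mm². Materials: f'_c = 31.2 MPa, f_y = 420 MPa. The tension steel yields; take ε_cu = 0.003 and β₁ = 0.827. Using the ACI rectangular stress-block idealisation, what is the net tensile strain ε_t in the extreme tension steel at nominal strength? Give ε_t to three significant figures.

a = A_s f_y/(0.85 f'_c b) = 135.82 mm.
β₁ = 0.827, so c = a/β₁ = 135.82/0.827 = 164.23 mm.
From the linear strain diagram with ε_cu = 0.003: ε_t = 0.003 (d − c)/c = 0.003 × (550 − 164.23)/164.23 = 0.00705.
Since ε_t ≥ 0.005, the section is tension-controlled.

ε_t ≈ 0.00705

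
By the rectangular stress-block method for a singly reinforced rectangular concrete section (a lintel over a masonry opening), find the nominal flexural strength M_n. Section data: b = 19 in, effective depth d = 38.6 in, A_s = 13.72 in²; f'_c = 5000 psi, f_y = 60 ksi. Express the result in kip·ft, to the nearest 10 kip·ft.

T = A_s f_y = 13.72 × 60 = 823.2 kips.
a = T/(0.85 f'_c b) = 823.2/(0.85 × 5 × 19) = 10.194 in.
M_n = T(d − a/2) = 823.2 × (38.6 − 5.097) = 27579.7 kip·in = 27579.7/12 = 2298.31 kip·ft.

M_n ≈ 2300 kip·ft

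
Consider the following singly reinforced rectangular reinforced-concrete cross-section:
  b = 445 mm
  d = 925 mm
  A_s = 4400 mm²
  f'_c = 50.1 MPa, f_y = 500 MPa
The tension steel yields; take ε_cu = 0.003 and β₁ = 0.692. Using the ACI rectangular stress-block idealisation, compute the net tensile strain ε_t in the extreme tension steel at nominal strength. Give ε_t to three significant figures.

ε_t ≈ 0.0135

a = A_s f_y/(0.85 f'_c b) = 116.09 mm.
β₁ = 0.692, so c = a/β₁ = 116.09/0.692 = 167.76 mm.
From the linear strain diagram with ε_cu = 0.003: ε_t = 0.003 (d − c)/c = 0.003 × (925 − 167.76)/167.76 = 0.0135.
Since ε_t ≥ 0.005, the section is tension-controlled.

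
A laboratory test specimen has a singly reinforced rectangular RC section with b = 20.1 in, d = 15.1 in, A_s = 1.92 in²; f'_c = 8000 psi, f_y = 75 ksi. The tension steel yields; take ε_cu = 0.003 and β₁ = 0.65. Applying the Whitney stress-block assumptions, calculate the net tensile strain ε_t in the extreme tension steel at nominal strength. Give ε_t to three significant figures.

a = A_s f_y/(0.85 f'_c b) = 1.054 in.
β₁ = 0.65, so c = a/β₁ = 1.054/0.65 = 1.622 in.
From the linear strain diagram with ε_cu = 0.003: ε_t = 0.003 (d − c)/c = 0.003 × (15.1 − 1.622)/1.622 = 0.0249.
Since ε_t ≥ 0.005, the section is tension-controlled.

ε_t ≈ 0.0249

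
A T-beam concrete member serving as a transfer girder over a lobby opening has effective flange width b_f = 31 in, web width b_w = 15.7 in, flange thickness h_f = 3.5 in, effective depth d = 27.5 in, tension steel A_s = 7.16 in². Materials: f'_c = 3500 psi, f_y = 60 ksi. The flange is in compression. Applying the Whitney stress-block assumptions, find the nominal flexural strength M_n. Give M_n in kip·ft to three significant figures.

Tension: T = A_s f_y = 7.16 × 60 = 429.6 kips.
Try a within the flange: a = T/(0.85 f'_c b_f) = 429.6/(0.85 × 3.5 × 31) = 4.658 in.
a = 4.658 > h_f = 3.5 in: the block extends into the web. Split into flange-overhang and web parts.
C_f = 0.85 f'_c (b_f − b_w) h_f = 0.85 × 3.5 × (31 − 15.7) × 3.5 = 159.3 kips.
Remaining web compression depth: a_w = (T − C_f)/(0.85 f'_c b_w) = (429.6 − 159.3)/(0.85 × 3.5 × 15.7) = 5.787 in.
M_n = C_f(d − h_f/2) + (T − C_f)(d − a_w/2) = 159.3 × (27.5 − 1.75) + 270.3 × (27.5 − 2.8935) = 4102.0 + 6651.1 = 10753.1 kip·in.
M_n = 10753.1/12 = 896.09 kip·ft.

M_n ≈ 896 kip·ft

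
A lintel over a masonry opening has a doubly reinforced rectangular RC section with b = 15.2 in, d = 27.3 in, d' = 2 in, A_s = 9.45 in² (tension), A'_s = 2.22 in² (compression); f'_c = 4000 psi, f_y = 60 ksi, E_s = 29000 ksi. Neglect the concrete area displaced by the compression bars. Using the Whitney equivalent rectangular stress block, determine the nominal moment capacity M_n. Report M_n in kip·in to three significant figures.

M_n ≈ 13400 kip·in

Assume both steels yield.
a = (A_s − A'_s) f_y/(0.85 f'_c b) = (9.45 − 2.22) × 60/(0.85 × 4 × 15.2) = 8.394 in.
c = a/β₁ = 8.394/0.85 = 9.875 in; ε'_s = 0.003(c − d')/c = 0.0024 ≥ ε_y = 0.0021, so the compression steel yields.
M_n = (A_s − A'_s) f_y (d − a/2) + A'_s f_y (d − d') = 433.8 × (27.3 − 4.197) + 133.2 × (27.3 − 2) = 10022.1 + 3370.0 = 13392.1 kip·in.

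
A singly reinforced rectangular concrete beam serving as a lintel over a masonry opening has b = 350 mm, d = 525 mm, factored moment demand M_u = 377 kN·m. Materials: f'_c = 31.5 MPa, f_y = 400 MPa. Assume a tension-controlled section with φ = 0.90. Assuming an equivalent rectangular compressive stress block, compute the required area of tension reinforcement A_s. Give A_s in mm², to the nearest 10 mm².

M_n = M_u/φ = 377/0.90 = 418.889 kN·m.
With M_n = 0.85 f'_c a b (d − a/2), solve the quadratic for a:
a = d − √(d² − 2M_n/(0.85 f'_c b)) = 525 − √(525² − 2 × 418.889×10⁶/(0.85 × 31.5 × 350)) = 93.46 mm.
A_s = 0.85 f'_c a b / f_y = 0.85 × 31.5 × 93.46 × 350 / 400 = 2189.6 mm².

A_s ≈ 2190 mm²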